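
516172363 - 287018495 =229153868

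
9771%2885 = 1116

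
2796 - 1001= 1795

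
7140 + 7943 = 15083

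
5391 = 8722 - 3331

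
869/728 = 869/728=1.19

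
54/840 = 9/140 = 0.06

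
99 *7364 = 729036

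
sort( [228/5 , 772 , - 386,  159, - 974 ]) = [ - 974, - 386, 228/5,  159 , 772 ] 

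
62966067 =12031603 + 50934464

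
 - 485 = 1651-2136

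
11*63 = 693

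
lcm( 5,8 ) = 40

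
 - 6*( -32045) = 192270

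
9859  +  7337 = 17196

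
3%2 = 1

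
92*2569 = 236348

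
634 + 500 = 1134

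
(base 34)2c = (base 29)2m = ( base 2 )1010000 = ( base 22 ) 3e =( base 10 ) 80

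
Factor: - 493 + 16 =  - 3^2*53^1 = - 477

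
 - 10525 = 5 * ( - 2105 ) 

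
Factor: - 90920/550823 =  - 2^3*5^1*7^(-1)*13^(  -  1)*2273^1*6053^( - 1 )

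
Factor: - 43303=-13^1*3331^1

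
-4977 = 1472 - 6449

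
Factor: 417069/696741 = 513/857 = 3^3*19^1*857^(  -  1)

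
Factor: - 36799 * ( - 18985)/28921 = 5^1 * 7^2*751^1*3797^1*28921^( - 1 )=698629015/28921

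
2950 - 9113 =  - 6163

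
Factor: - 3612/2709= - 2^2*3^(  -  1 ) = - 4/3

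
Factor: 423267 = 3^1*13^1*10853^1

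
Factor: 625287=3^1*13^1*16033^1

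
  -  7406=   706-8112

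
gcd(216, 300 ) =12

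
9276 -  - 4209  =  13485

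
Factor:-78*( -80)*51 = 2^5*3^2*5^1*13^1*17^1 = 318240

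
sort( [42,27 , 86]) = [ 27, 42,86 ] 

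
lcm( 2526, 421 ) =2526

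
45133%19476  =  6181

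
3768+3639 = 7407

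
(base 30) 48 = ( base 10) 128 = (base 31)44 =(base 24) 58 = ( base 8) 200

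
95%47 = 1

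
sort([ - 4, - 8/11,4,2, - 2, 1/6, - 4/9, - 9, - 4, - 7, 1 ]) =[  -  9, - 7, - 4, - 4, - 2, - 8/11, - 4/9, 1/6,1,2, 4 ] 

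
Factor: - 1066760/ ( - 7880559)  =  2^3*3^( - 1)*5^1*23^( - 1)  *  181^( - 1)* 631^ (-1)*26669^1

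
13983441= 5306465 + 8676976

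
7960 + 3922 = 11882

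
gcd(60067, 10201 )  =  1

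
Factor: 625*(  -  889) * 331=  - 5^4* 7^1*127^1 * 331^1 = - 183911875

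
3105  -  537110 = -534005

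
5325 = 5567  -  242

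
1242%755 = 487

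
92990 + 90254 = 183244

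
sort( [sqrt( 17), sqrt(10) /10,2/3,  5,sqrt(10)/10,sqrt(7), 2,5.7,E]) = [ sqrt( 10)/10,sqrt(10)/10,2/3, 2, sqrt( 7), E,  sqrt ( 17),5, 5.7]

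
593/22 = 593/22 = 26.95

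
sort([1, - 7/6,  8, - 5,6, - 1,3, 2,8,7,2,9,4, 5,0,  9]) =[-5, - 7/6,- 1,0, 1, 2, 2,3,4,5,  6 , 7,8, 8,9,9] 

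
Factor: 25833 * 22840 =2^3*3^1 *5^1*79^1*109^1 * 571^1  =  590025720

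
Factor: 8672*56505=490011360=2^5 * 3^1*5^1*271^1*3767^1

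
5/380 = 1/76 = 0.01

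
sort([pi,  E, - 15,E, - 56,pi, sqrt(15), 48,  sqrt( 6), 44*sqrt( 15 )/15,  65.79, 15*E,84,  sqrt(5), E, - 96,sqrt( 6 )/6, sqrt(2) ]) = [-96, - 56, - 15,  sqrt( 6)/6, sqrt(2 ), sqrt(5 ), sqrt(6),E,E,E, pi,pi, sqrt(15 ), 44*sqrt( 15)/15, 15*E, 48, 65.79,84 ] 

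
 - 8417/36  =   - 234 +7/36 = - 233.81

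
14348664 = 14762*972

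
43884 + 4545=48429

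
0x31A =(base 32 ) oq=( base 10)794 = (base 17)2CC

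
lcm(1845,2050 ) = 18450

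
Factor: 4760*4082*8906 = 2^5*5^1*7^1*13^1*17^1*61^1*73^1 *157^1 =173046429920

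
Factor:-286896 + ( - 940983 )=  - 1227879 = - 3^5*31^1*163^1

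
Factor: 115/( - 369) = -3^( - 2) *5^1*23^1*41^( - 1)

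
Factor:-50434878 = -2^1 * 3^1*13^1* 107^1*6043^1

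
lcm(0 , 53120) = 0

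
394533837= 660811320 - 266277483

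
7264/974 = 3632/487 = 7.46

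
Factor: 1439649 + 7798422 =3^1 * 3079357^1 = 9238071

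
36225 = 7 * 5175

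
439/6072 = 439/6072  =  0.07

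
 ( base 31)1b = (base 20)22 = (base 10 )42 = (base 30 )1c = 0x2a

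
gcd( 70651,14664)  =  1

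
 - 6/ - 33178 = 3/16589 = 0.00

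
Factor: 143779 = 143779^1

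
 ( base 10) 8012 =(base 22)gc4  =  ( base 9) 11882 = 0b1111101001100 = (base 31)8ae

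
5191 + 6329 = 11520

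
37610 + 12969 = 50579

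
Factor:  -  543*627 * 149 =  - 50728689 = - 3^2 * 11^1 * 19^1 * 149^1 * 181^1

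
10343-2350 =7993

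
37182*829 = 30823878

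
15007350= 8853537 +6153813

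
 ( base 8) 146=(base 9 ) 123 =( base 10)102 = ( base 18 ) 5C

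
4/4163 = 4/4163  =  0.00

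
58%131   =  58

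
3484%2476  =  1008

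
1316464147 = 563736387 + 752727760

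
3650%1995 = 1655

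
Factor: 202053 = 3^1 * 47^1*1433^1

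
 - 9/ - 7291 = 9/7291 = 0.00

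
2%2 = 0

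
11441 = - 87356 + 98797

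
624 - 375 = 249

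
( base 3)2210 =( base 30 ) 2F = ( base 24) 33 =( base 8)113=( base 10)75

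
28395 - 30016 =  - 1621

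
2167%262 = 71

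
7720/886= 3860/443 = 8.71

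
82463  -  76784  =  5679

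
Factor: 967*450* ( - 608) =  - 264571200 = -  2^6*3^2*5^2*19^1 *967^1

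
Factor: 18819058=2^1*9409529^1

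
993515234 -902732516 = 90782718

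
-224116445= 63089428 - 287205873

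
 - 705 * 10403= - 7334115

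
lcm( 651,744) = 5208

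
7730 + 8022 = 15752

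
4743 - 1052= 3691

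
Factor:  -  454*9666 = - 2^2*3^3*179^1 * 227^1 = -4388364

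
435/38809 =435/38809 = 0.01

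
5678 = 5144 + 534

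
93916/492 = 23479/123 =190.89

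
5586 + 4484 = 10070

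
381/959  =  381/959 = 0.40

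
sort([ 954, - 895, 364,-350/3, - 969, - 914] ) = [-969, - 914, - 895, - 350/3, 364, 954 ] 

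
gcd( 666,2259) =9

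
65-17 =48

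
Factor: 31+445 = 2^2  *7^1*17^1 =476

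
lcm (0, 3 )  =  0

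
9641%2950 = 791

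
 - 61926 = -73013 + 11087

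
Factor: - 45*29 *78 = - 2^1 * 3^3*5^1*13^1*29^1 = -101790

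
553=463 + 90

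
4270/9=4270/9 = 474.44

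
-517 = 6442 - 6959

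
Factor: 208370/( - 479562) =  - 335/771 = - 3^( - 1)*5^1*67^1 * 257^( - 1)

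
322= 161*2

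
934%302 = 28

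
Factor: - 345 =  - 3^1 * 5^1*23^1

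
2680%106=30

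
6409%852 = 445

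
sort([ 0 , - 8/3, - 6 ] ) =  [-6, - 8/3, 0]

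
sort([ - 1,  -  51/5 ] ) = [-51/5,-1]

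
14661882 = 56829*258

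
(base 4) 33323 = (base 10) 1019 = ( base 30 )13T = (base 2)1111111011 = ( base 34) tx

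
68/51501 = 68/51501 = 0.00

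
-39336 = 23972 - 63308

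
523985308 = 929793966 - 405808658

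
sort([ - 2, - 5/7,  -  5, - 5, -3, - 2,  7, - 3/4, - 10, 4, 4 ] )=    [ - 10, - 5, - 5,- 3, -2, - 2, - 3/4,- 5/7,4, 4,7]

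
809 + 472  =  1281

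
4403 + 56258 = 60661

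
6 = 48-42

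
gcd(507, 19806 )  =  3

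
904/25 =904/25= 36.16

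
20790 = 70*297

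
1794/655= 1794/655 =2.74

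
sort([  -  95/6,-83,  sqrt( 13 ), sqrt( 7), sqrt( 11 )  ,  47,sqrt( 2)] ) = [ - 83, - 95/6, sqrt( 2), sqrt( 7), sqrt( 11 ), sqrt(13) , 47] 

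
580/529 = 580/529 = 1.10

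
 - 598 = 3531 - 4129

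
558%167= 57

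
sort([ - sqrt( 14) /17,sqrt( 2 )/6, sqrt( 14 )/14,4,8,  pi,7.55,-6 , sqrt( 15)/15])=[-6, -sqrt( 14)/17,sqrt(2 ) /6,sqrt( 15)/15,sqrt(14)/14,pi, 4,7.55,8]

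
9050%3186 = 2678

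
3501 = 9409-5908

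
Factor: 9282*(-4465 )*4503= - 186622917390 = - 2^1*3^2*5^1*7^1*13^1*17^1 * 19^2*47^1*79^1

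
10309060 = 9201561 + 1107499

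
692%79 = 60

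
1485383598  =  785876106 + 699507492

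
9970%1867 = 635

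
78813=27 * 2919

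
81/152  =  81/152 = 0.53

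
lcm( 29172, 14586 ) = 29172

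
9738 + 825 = 10563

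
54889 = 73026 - 18137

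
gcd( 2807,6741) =7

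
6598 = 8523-1925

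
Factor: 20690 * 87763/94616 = 2^( - 2) * 5^1*13^1  *  43^1*157^1*2069^1*11827^(-1) = 907908235/47308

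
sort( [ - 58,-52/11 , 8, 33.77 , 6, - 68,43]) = [ - 68,-58, - 52/11, 6, 8, 33.77, 43 ] 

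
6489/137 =6489/137=47.36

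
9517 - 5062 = 4455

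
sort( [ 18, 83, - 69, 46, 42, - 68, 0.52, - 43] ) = [ - 69, - 68,-43,0.52,18, 42 , 46,83] 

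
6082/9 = 675 + 7/9 = 675.78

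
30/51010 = 3/5101 = 0.00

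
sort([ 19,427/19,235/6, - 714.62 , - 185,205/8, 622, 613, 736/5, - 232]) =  [ - 714.62,-232, - 185, 19,  427/19,  205/8, 235/6, 736/5,613,622]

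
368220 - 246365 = 121855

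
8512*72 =612864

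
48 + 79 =127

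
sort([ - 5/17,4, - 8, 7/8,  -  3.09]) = [ - 8 , - 3.09, - 5/17  ,  7/8, 4]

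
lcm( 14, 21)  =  42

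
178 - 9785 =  -9607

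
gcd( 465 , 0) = 465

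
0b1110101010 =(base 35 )qs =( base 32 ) TA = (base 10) 938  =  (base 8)1652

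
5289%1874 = 1541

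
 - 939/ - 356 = 939/356 =2.64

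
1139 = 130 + 1009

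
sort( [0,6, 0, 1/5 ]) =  [ 0,0, 1/5 , 6 ] 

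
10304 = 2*5152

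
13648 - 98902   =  -85254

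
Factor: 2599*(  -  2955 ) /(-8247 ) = 2560015/2749 = 5^1*23^1*113^1 * 197^1* 2749^( - 1 )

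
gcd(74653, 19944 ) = 1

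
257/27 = 9 + 14/27 = 9.52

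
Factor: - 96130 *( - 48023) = 2^1*5^1 * 9613^1 *48023^1 = 4616450990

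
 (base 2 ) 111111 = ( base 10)63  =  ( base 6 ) 143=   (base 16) 3F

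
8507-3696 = 4811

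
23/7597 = 23/7597=0.00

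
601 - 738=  - 137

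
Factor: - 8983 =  - 13^1*691^1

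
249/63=83/21 = 3.95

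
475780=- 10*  ( - 47578 ) 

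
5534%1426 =1256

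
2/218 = 1/109 = 0.01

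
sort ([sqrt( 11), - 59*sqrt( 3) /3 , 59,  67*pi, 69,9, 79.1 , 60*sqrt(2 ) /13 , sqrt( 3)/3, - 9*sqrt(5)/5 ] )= [ - 59*sqrt( 3 ) /3,  -  9*sqrt( 5)/5 , sqrt(3 ) /3, sqrt (11), 60*sqrt( 2)/13, 9 , 59,69,79.1,  67*pi ]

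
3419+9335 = 12754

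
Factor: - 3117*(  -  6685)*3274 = 2^1*3^1 *5^1*7^1*191^1*1039^1 *1637^1 = 68220812730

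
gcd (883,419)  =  1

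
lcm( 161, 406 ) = 9338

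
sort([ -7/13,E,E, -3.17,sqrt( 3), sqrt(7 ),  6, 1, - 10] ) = [ - 10,  -  3.17, - 7/13,1,sqrt(3),sqrt(7 ), E, E, 6 ] 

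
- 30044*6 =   -  180264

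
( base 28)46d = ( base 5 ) 101232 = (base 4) 303311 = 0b110011110101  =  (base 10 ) 3317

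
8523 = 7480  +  1043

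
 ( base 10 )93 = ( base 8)135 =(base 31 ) 30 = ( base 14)69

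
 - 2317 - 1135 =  -3452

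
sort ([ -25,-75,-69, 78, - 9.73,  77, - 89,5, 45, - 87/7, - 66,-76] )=[  -  89, - 76, - 75,-69,  -  66,-25, - 87/7, - 9.73, 5, 45,77,  78]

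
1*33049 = 33049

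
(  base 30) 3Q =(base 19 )62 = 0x74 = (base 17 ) 6e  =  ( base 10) 116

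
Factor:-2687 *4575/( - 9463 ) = 3^1*5^2*61^1*2687^1*9463^( -1) = 12293025/9463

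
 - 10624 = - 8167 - 2457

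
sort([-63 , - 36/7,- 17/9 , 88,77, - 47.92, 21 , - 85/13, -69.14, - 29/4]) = [ - 69.14, - 63, - 47.92, - 29/4, - 85/13, - 36/7,  -  17/9, 21, 77, 88] 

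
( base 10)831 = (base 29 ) sj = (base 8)1477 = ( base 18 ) 2a3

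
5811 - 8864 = -3053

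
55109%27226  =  657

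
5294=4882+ 412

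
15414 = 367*42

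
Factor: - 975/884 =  - 75/68 = -2^( - 2)*3^1*5^2*17^ ( - 1)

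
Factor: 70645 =5^1 *71^1*199^1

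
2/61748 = 1/30874 = 0.00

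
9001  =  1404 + 7597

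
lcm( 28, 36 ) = 252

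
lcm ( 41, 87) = 3567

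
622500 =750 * 830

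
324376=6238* 52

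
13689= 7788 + 5901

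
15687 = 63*249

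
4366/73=59  +  59/73=59.81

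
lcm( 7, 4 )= 28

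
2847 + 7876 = 10723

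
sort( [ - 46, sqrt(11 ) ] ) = [ - 46, sqrt( 11) ]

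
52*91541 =4760132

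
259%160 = 99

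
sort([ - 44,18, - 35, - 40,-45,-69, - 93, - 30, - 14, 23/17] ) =[  -  93,-69 , - 45, - 44 , - 40, - 35, -30, - 14, 23/17, 18]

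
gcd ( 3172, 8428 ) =4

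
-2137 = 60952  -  63089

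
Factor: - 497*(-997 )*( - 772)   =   - 382532948 = -2^2*7^1*71^1*193^1*997^1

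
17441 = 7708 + 9733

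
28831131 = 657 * 43883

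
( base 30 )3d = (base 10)103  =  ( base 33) 34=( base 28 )3J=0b1100111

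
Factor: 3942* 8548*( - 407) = -2^3 * 3^3*11^1*37^1*73^1*2137^1 =- 13714359912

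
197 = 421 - 224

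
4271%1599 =1073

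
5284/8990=2642/4495=0.59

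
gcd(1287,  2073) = 3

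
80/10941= 80/10941 = 0.01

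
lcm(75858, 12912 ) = 606864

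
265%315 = 265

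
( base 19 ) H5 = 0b101001000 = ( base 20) G8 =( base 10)328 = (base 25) D3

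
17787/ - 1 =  - 17787/1 = -17787.00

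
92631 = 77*1203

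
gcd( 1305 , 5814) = 9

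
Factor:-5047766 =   -  2^1*  2523883^1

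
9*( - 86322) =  - 776898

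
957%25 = 7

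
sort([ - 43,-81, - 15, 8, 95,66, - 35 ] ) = [  -  81, - 43,  -  35, - 15,  8, 66, 95 ] 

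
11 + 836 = 847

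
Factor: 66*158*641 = 2^2*3^1*11^1*79^1*641^1 = 6684348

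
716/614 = 358/307 = 1.17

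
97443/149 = 653+146/149 =653.98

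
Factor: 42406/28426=91/61 =7^1 * 13^1*61^( - 1)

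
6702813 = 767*8739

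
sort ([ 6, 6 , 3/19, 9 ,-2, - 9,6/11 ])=[ - 9,-2,3/19, 6/11, 6,6,9]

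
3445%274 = 157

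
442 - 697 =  - 255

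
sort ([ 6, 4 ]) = [ 4,6] 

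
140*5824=815360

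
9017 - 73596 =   -  64579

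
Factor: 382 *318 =121476 = 2^2*3^1*53^1*191^1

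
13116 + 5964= 19080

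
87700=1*87700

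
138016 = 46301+91715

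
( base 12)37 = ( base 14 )31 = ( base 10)43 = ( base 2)101011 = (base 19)25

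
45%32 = 13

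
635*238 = 151130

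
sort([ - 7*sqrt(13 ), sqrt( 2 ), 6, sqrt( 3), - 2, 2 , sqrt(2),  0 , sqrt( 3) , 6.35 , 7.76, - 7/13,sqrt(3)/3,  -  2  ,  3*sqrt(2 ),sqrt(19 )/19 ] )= [-7  *sqrt(13), - 2, - 2, -7/13, 0, sqrt( 19)/19, sqrt( 3) /3 , sqrt(2 ), sqrt(2),  sqrt(3),sqrt(3 ),2,3 * sqrt ( 2 ) , 6, 6.35 , 7.76]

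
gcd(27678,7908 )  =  3954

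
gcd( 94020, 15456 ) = 12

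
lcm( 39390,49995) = 1299870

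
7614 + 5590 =13204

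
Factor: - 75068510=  - 2^1 * 5^1*11^1 * 421^1*1621^1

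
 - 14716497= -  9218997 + -5497500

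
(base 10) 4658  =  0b1001000110010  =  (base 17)G20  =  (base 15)15A8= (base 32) 4HI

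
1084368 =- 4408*(-246)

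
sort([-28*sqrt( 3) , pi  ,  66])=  [-28 * sqrt( 3 ),pi , 66]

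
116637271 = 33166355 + 83470916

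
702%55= 42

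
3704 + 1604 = 5308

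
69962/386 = 181+48/193=181.25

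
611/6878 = 611/6878 = 0.09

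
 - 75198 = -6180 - 69018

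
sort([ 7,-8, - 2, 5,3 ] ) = [ - 8, - 2, 3 , 5,7] 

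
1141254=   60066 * 19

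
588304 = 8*73538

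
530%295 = 235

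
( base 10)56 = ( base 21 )2e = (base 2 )111000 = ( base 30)1Q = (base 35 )1L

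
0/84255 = 0 = 0.00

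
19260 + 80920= 100180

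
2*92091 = 184182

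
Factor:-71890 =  - 2^1*5^1* 7^1*13^1*79^1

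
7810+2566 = 10376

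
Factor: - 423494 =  - 2^1*211747^1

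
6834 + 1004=7838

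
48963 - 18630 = 30333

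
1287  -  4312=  - 3025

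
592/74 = 8 = 8.00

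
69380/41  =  1692+8/41 = 1692.20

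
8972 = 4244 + 4728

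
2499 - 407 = 2092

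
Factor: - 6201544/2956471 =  - 2^3*7^ ( - 1)*422353^( - 1) * 775193^1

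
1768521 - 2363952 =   -  595431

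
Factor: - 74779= - 74779^1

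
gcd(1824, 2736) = 912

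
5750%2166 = 1418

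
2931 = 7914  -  4983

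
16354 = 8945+7409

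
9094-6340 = 2754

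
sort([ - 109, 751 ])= [ - 109,751 ]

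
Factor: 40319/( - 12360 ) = - 2^( - 3 ) *3^( - 1 )*5^( - 1)*23^1*103^( - 1 ) * 1753^1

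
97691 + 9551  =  107242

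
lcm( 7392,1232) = 7392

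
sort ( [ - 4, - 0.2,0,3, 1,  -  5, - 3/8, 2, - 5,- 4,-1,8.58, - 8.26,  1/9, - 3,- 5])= [-8.26, - 5, - 5, - 5,-4, - 4,-3, - 1, - 3/8, - 0.2,0,1/9,1, 2,3,  8.58]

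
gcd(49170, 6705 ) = 2235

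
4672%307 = 67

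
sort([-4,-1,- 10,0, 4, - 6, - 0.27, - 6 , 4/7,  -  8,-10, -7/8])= [ - 10, - 10, - 8,-6,  -  6, - 4,  -  1,- 7/8,-0.27 , 0, 4/7, 4]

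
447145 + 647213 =1094358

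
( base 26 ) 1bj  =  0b1111010101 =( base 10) 981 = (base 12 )699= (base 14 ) 501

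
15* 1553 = 23295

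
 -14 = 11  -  25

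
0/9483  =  0 = 0.00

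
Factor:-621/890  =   - 2^( -1) * 3^3 *5^( - 1)*23^1 * 89^( - 1 )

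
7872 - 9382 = -1510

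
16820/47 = 16820/47=357.87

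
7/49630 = 1/7090 = 0.00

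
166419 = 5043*33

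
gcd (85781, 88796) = 1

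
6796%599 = 207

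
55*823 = 45265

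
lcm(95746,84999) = 8329902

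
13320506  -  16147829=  - 2827323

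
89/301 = 89/301 =0.30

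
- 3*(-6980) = 20940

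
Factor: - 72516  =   - 2^2*3^1*6043^1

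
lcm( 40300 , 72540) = 362700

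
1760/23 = 1760/23 = 76.52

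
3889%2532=1357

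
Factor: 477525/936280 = 95505/187256= 2^( - 3) * 3^1*5^1*89^(  -  1) * 263^( - 1) *6367^1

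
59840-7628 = 52212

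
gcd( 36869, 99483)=1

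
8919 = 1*8919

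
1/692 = 1/692 = 0.00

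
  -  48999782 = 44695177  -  93694959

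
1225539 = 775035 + 450504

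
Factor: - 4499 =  - 11^1*409^1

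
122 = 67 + 55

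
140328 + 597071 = 737399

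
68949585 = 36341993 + 32607592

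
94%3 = 1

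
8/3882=4/1941  =  0.00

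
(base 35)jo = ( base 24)14H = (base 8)1261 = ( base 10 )689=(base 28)OH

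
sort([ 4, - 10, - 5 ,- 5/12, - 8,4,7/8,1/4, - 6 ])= [ - 10, - 8, - 6,-5,-5/12,1/4,7/8,4,4]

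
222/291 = 74/97  =  0.76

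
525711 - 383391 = 142320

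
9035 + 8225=17260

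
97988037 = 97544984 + 443053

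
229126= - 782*( - 293 )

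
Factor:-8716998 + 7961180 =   -  2^1*7^1*53987^1 = - 755818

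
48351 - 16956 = 31395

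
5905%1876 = 277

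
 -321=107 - 428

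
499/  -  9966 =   -  499/9966 = -  0.05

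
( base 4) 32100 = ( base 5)12122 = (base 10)912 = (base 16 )390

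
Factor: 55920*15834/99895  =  177087456/19979 = 2^5*3^2*7^1*13^1*29^1*233^1*19979^( - 1 ) 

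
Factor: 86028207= 3^1 * 28676069^1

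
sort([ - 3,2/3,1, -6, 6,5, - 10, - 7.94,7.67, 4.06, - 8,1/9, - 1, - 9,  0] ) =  [ - 10, -9, - 8,- 7.94, - 6, - 3, - 1,0,1/9,  2/3, 1, 4.06,5, 6,7.67] 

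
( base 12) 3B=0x2F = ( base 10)47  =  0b101111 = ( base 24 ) 1n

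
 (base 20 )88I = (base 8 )6462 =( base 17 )BBC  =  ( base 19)96F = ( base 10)3378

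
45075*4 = 180300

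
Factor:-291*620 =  - 180420 = - 2^2 * 3^1 * 5^1* 31^1*97^1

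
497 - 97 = 400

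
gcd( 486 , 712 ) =2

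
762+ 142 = 904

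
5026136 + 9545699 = 14571835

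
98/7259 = 14/1037= 0.01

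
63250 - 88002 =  - 24752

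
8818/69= 127+ 55/69 = 127.80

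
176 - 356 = -180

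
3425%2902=523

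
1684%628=428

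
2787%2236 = 551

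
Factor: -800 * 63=-50400=   - 2^5*3^2*5^2*7^1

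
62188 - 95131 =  - 32943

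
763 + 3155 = 3918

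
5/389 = 5/389 = 0.01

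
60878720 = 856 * 71120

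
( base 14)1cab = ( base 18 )G39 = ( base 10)5247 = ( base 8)12177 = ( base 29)66R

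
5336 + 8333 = 13669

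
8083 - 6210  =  1873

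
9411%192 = 3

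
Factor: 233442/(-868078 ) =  - 3^4 * 11^1*131^1*434039^( - 1) = - 116721/434039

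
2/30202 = 1/15101 = 0.00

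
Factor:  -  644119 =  - 7^1 * 19^1*29^1*167^1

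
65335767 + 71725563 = 137061330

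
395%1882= 395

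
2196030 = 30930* 71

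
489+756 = 1245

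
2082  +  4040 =6122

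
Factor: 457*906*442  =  183006564 = 2^2*3^1 * 13^1 * 17^1 * 151^1*457^1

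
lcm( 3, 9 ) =9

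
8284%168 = 52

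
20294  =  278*73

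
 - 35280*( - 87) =3069360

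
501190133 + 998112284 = 1499302417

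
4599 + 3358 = 7957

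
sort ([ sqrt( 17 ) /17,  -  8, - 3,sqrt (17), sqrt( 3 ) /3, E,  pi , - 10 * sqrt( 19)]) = [ - 10*sqrt(19 ),-8,-3,sqrt( 17 )/17, sqrt( 3 )/3,E,  pi,sqrt(17)]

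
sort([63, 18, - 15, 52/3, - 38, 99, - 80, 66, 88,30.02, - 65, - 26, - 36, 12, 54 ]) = [ - 80, - 65,  -  38, - 36,-26, - 15,12, 52/3,18, 30.02,54, 63 , 66, 88, 99]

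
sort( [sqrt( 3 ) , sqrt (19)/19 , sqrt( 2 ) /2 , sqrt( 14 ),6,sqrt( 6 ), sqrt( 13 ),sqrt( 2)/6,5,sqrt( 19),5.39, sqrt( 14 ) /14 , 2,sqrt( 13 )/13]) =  [ sqrt( 19)/19,  sqrt( 2 )/6, sqrt(14 ) /14 , sqrt ( 13 )/13,sqrt( 2)/2,sqrt ( 3) , 2 , sqrt( 6 ) , sqrt(  13 ), sqrt(14),sqrt( 19), 5, 5.39,6]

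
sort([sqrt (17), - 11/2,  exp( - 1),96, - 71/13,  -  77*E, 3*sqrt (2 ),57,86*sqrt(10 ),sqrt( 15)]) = [- 77*E, - 11/2 , - 71/13,exp( - 1 ) , sqrt( 15),sqrt(17 ), 3 * sqrt( 2), 57,96,86 * sqrt( 10)]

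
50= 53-3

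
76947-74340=2607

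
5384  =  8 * 673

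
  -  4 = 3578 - 3582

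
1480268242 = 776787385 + 703480857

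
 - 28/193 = - 1 + 165/193= - 0.15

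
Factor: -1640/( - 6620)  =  82/331 =2^1*41^1*331^(- 1 ) 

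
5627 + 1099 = 6726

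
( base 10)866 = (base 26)178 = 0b1101100010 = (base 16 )362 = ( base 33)q8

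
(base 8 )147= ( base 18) 5d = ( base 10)103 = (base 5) 403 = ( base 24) 47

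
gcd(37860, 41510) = 10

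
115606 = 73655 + 41951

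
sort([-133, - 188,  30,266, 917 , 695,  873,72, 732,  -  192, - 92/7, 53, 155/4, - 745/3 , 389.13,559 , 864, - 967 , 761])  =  [ - 967 ,-745/3, - 192,-188, - 133, -92/7,30,155/4,53, 72,266,  389.13,559,  695, 732,  761, 864, 873 , 917 ] 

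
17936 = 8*2242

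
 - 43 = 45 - 88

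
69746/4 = 34873/2 = 17436.50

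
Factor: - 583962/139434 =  - 17^( - 1 ) * 1367^( - 1)*97327^1 = - 97327/23239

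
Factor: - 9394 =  - 2^1*7^1*11^1 *61^1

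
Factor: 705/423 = 5/3 = 3^( - 1)*5^1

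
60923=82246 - 21323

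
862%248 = 118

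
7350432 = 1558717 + 5791715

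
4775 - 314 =4461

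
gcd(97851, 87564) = 3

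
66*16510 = 1089660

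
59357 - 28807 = 30550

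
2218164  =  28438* 78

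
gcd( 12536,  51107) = 1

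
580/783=20/27=0.74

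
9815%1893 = 350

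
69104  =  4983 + 64121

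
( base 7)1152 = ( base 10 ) 429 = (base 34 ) CL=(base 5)3204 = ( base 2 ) 110101101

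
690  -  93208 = -92518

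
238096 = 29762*8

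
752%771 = 752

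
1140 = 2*570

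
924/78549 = 308/26183 =0.01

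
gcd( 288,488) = 8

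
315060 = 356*885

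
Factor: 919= 919^1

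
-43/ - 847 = 43/847 = 0.05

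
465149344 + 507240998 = 972390342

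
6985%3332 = 321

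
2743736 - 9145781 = -6402045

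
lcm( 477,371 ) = 3339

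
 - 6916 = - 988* 7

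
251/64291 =251/64291 = 0.00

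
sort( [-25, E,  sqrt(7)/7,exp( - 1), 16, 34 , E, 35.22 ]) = [ - 25,  exp (- 1),  sqrt(7 ) /7,E, E,16, 34,  35.22] 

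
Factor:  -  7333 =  - 7333^1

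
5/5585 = 1/1117 = 0.00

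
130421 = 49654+80767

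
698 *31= 21638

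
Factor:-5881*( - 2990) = 2^1*5^1*13^1*23^1*5881^1= 17584190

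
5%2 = 1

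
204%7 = 1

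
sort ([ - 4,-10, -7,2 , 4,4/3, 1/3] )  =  [-10, - 7, - 4,1/3,4/3, 2, 4]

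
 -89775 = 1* ( - 89775)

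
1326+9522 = 10848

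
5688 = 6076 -388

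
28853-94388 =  - 65535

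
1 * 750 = 750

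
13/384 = 13/384 = 0.03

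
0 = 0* 11086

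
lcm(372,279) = 1116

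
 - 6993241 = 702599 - 7695840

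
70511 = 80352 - 9841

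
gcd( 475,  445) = 5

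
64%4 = 0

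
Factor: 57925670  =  2^1*5^1*11^1*31^1*16987^1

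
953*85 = 81005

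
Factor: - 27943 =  - 27943^1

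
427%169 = 89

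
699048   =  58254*12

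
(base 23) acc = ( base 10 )5578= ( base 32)5ea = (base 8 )12712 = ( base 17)1252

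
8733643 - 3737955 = 4995688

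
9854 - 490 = 9364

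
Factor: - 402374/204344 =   -  2^( - 2 )*89^(  -  1 )*701^1 = -  701/356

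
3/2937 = 1/979 = 0.00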